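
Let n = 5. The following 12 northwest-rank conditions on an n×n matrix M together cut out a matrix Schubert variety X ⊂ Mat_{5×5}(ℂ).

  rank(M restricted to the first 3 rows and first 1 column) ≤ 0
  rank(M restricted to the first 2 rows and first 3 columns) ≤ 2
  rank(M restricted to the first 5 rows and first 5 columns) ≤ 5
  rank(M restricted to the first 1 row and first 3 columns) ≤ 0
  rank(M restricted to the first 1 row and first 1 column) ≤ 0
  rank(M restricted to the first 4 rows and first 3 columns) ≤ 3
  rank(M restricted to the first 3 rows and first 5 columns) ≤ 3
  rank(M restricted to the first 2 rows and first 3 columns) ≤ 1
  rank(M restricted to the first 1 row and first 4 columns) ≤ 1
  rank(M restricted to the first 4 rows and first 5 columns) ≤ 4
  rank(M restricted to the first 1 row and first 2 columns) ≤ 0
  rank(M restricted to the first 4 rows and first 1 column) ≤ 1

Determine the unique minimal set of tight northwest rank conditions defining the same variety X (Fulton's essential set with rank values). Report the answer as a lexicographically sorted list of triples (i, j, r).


Rank table r_w(5×5) implied by the 12 constraints:

  R[1]: 0 | 0 | 0 | 1 | 1
  R[2]: 0 | 1 | 1 | 2 | 2
  R[3]: 0 | 1 | 2 | 3 | 3
  R[4]: 1 | 2 | 3 | 4 | 4
  R[5]: 1 | 2 | 3 | 4 | 5

giving w = (4, 2, 3, 1, 5) via Δ²R.

Rothe diagram D(w) (5 cells), 2 SE-corners (essential conditions):

[(1, 3, 0), (3, 1, 0)]


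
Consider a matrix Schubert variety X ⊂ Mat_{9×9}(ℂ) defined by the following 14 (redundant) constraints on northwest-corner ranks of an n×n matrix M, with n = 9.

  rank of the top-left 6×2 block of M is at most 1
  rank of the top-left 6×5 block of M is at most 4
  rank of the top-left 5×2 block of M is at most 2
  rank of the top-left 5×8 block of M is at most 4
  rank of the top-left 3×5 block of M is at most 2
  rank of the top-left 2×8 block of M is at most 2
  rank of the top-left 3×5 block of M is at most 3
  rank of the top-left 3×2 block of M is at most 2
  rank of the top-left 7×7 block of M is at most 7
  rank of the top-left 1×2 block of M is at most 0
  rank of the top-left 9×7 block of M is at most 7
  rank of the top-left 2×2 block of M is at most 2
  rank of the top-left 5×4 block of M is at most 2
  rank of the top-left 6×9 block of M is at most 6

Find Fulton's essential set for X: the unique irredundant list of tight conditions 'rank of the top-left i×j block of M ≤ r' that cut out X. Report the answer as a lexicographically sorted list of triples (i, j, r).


Reconstructing r_w from the 14 given conditions:

  R[1]: 0 | 0 | 1 | 1 | 1 | 1 | 1 | 1 | 1
  R[2]: 1 | 1 | 2 | 2 | 2 | 2 | 2 | 2 | 2
  R[3]: 1 | 1 | 2 | 2 | 2 | 3 | 3 | 3 | 3
  R[4]: 1 | 1 | 2 | 2 | 3 | 4 | 4 | 4 | 4
  R[5]: 1 | 1 | 2 | 2 | 3 | 4 | 4 | 4 | 5
  R[6]: 1 | 1 | 2 | 3 | 4 | 5 | 5 | 5 | 6
  R[7]: 1 | 2 | 3 | 4 | 5 | 6 | 6 | 6 | 7
  R[8]: 1 | 2 | 3 | 4 | 5 | 6 | 7 | 7 | 8
  R[9]: 1 | 2 | 3 | 4 | 5 | 6 | 7 | 8 | 9

the unique w with this rank table is (3, 1, 6, 5, 9, 4, 2, 7, 8).

D(w) has 12 cells with 5 SE-corners; essential set:

[(1, 2, 0), (3, 5, 2), (5, 4, 2), (5, 8, 4), (6, 2, 1)]


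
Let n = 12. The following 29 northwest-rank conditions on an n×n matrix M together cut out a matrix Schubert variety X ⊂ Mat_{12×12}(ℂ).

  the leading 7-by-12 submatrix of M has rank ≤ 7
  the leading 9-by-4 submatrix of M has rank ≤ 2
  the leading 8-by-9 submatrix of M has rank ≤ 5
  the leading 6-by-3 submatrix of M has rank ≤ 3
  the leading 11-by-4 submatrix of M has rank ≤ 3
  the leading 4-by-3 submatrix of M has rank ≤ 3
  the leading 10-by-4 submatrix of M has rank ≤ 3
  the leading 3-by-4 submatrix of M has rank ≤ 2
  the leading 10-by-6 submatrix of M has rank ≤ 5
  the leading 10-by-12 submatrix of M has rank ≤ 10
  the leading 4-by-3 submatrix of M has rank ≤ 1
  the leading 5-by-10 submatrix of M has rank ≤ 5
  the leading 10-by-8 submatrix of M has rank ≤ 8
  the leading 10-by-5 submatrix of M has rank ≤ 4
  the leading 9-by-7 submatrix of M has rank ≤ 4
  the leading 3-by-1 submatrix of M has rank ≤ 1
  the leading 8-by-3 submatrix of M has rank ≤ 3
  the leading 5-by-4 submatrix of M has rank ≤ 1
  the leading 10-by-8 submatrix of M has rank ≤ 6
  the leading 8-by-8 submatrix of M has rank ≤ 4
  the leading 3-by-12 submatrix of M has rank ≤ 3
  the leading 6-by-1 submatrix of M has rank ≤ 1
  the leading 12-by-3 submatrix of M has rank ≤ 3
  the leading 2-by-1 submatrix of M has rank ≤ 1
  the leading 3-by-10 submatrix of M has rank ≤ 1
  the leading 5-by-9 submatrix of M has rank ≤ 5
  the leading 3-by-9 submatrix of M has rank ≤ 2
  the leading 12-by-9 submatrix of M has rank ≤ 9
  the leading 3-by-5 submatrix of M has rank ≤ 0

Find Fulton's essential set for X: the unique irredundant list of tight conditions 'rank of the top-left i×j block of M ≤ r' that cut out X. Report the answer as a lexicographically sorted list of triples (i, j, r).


Propagating the 29 rank bounds to every northwest block:

  0 | 0 | 0 | 0 | 0 | 1 | 1 | 1 | 1 | 1 | 1 | 1
  0 | 0 | 0 | 0 | 0 | 1 | 1 | 1 | 1 | 1 | 2 | 2
  0 | 0 | 0 | 0 | 0 | 1 | 1 | 1 | 1 | 1 | 2 | 3
  1 | 1 | 1 | 1 | 1 | 2 | 2 | 2 | 2 | 2 | 3 | 4
  1 | 1 | 1 | 1 | 2 | 3 | 3 | 3 | 3 | 3 | 4 | 5
  1 | 2 | 2 | 2 | 3 | 4 | 4 | 4 | 4 | 4 | 5 | 6
  1 | 2 | 2 | 2 | 3 | 4 | 4 | 4 | 5 | 5 | 6 | 7
  1 | 2 | 2 | 2 | 3 | 4 | 4 | 4 | 5 | 6 | 7 | 8
  1 | 2 | 2 | 2 | 3 | 4 | 4 | 5 | 6 | 7 | 8 | 9
  1 | 2 | 3 | 3 | 4 | 5 | 5 | 6 | 7 | 8 | 9 | 10
  1 | 2 | 3 | 3 | 4 | 5 | 6 | 7 | 8 | 9 | 10 | 11
  1 | 2 | 3 | 4 | 5 | 6 | 7 | 8 | 9 | 10 | 11 | 12

second differences of R give the permutation w = (6, 11, 12, 1, 5, 2, 9, 10, 8, 3, 7, 4).

7 SE-corners of the 38-cell Rothe diagram give Ess(w):

[(3, 5, 0), (3, 10, 1), (5, 4, 1), (8, 8, 4), (9, 4, 2), (9, 7, 4), (11, 4, 3)]


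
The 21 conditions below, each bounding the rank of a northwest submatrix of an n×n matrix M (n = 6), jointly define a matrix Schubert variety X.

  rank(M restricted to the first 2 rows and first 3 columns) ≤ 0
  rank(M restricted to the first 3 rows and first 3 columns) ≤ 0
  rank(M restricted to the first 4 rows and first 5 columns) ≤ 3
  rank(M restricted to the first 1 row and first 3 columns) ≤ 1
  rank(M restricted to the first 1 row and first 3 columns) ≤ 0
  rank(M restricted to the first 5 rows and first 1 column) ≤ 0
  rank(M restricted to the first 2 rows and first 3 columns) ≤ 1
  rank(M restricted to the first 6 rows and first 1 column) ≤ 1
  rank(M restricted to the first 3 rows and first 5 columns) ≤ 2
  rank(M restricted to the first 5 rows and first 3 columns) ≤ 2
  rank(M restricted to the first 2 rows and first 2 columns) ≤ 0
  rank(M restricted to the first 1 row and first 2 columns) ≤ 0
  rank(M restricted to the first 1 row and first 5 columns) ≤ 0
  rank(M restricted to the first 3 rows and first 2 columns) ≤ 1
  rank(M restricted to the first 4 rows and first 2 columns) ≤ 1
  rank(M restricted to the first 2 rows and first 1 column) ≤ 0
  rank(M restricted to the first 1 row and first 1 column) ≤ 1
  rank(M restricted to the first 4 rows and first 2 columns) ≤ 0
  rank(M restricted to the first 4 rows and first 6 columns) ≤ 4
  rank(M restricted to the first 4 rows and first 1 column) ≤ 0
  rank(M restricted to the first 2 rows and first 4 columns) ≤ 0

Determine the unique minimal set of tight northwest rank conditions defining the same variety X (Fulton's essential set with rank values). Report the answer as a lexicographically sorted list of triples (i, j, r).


Propagating the 21 rank bounds to every northwest block:

  R[1]: 0, 0, 0, 0, 0, 1
  R[2]: 0, 0, 0, 0, 1, 2
  R[3]: 0, 0, 0, 1, 2, 3
  R[4]: 0, 0, 1, 2, 3, 4
  R[5]: 0, 1, 2, 3, 4, 5
  R[6]: 1, 2, 3, 4, 5, 6

so w = (6, 5, 4, 3, 2, 1).

Rothe diagram D(w) (15 cells), 5 SE-corners (essential conditions):

[(1, 5, 0), (2, 4, 0), (3, 3, 0), (4, 2, 0), (5, 1, 0)]


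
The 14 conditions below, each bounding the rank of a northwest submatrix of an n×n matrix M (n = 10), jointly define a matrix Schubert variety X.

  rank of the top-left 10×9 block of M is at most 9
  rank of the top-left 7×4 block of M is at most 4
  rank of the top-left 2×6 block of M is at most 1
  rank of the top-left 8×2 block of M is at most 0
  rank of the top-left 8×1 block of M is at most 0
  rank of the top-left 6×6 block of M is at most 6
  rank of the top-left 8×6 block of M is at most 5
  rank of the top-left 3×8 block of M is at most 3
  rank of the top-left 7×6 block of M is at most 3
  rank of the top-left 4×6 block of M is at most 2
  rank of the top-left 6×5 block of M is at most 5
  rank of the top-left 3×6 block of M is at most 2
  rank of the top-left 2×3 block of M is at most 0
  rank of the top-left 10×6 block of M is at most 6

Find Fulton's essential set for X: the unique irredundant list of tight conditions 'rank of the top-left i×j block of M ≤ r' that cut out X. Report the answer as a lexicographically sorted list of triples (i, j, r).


The tightest implied rank at each (i,j), from the 14 conditions:

  row 1: 0  0  0  1  1  1  1  1  1  1
  row 2: 0  0  0  1  1  1  2  2  2  2
  row 3: 0  0  1  2  2  2  3  3  3  3
  row 4: 0  0  1  2  2  2  3  4  4  4
  row 5: 0  0  1  2  3  3  4  5  5  5
  row 6: 0  0  1  2  3  3  4  5  6  6
  row 7: 0  0  1  2  3  3  4  5  6  7
  row 8: 0  0  1  2  3  4  5  6  7  8
  row 9: 1  1  2  3  4  5  6  7  8  9
  row 10: 1  2  3  4  5  6  7  8  9  10

second differences of R give the permutation w = (4, 7, 3, 8, 5, 9, 10, 6, 1, 2).

Rothe diagram D(w) (24 cells), 5 SE-corners (essential conditions):

[(2, 3, 0), (2, 6, 1), (4, 6, 2), (7, 6, 3), (8, 2, 0)]


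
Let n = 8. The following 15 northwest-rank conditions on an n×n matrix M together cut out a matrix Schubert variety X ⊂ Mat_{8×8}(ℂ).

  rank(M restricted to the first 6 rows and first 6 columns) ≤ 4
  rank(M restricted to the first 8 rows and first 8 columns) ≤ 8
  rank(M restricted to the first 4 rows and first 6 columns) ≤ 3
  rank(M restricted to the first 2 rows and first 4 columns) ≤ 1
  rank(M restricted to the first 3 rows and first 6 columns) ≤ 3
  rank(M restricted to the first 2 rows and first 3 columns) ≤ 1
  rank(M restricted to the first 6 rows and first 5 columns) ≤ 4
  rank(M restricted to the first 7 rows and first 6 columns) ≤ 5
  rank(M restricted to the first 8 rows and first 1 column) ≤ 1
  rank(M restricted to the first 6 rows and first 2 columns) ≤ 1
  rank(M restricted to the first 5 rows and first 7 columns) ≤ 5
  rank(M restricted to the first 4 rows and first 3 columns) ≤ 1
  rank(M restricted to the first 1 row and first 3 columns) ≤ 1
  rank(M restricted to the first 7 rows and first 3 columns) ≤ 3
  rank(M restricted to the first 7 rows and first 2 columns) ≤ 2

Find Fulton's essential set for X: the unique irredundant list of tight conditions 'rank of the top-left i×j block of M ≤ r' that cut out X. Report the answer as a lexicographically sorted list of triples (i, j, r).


The tightest implied rank at each (i,j), from the 15 conditions:

  row 1: 1, 1, 1, 1, 1, 1, 1, 1
  row 2: 1, 1, 1, 1, 2, 2, 2, 2
  row 3: 1, 1, 1, 2, 3, 3, 3, 3
  row 4: 1, 1, 1, 2, 3, 3, 4, 4
  row 5: 1, 1, 2, 3, 4, 4, 5, 5
  row 6: 1, 1, 2, 3, 4, 4, 5, 6
  row 7: 1, 2, 3, 4, 5, 5, 6, 7
  row 8: 1, 2, 3, 4, 5, 6, 7, 8

the unique w with this rank table is (1, 5, 4, 7, 3, 8, 2, 6).

Fulton essential set (5 of the 11 Rothe cells):

[(2, 4, 1), (4, 3, 1), (4, 6, 3), (6, 2, 1), (6, 6, 4)]


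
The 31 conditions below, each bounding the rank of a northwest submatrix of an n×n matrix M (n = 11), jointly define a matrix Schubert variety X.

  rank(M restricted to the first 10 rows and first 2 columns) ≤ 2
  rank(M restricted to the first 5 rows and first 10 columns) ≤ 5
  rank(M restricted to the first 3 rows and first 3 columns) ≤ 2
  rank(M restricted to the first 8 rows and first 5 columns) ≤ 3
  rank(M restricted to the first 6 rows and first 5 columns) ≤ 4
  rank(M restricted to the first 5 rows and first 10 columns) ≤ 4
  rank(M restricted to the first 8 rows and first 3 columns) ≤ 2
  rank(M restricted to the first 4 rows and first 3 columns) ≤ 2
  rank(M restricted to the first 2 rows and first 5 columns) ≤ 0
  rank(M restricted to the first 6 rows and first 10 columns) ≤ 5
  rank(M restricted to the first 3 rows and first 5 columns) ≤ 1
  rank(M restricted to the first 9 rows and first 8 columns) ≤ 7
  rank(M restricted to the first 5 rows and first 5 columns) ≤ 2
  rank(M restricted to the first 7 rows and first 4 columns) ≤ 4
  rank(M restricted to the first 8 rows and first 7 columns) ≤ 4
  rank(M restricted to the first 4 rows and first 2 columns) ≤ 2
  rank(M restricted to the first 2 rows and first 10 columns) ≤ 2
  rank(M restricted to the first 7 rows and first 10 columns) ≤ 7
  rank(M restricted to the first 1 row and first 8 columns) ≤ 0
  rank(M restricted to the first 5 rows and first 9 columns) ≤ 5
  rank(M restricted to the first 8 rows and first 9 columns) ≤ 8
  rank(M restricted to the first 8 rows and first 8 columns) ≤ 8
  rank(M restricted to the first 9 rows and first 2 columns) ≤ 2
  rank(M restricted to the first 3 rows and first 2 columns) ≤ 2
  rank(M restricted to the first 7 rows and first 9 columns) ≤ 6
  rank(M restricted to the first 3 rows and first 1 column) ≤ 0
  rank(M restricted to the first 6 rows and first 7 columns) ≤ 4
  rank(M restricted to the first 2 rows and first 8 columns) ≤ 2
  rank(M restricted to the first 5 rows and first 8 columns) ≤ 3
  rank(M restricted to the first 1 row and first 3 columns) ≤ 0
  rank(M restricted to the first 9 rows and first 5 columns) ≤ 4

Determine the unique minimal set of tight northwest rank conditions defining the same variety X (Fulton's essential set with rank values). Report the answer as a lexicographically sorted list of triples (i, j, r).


Computing R[i][j] = min implied NW-rank bound (n=11, 31 conditions):

  R[1]: 0 | 0 | 0 | 0 | 0 | 0 | 0 | 0 | 1 | 1 | 1
  R[2]: 0 | 0 | 0 | 0 | 0 | 1 | 1 | 1 | 2 | 2 | 2
  R[3]: 0 | 1 | 1 | 1 | 1 | 2 | 2 | 2 | 3 | 3 | 3
  R[4]: 1 | 2 | 2 | 2 | 2 | 3 | 3 | 3 | 4 | 4 | 4
  R[5]: 1 | 2 | 2 | 2 | 2 | 3 | 3 | 3 | 4 | 4 | 5
  R[6]: 1 | 2 | 2 | 3 | 3 | 4 | 4 | 4 | 5 | 5 | 6
  R[7]: 1 | 2 | 2 | 3 | 3 | 4 | 4 | 5 | 6 | 6 | 7
  R[8]: 1 | 2 | 2 | 3 | 3 | 4 | 4 | 5 | 6 | 7 | 8
  R[9]: 1 | 2 | 3 | 4 | 4 | 5 | 5 | 6 | 7 | 8 | 9
  R[10]: 1 | 2 | 3 | 4 | 5 | 6 | 6 | 7 | 8 | 9 | 10
  R[11]: 1 | 2 | 3 | 4 | 5 | 6 | 7 | 8 | 9 | 10 | 11

hence w(1..11) = (9, 6, 2, 1, 11, 4, 8, 10, 3, 5, 7).

|D(w)|=27, |Ess(w)|=9:

[(1, 8, 0), (2, 5, 0), (3, 1, 0), (5, 5, 2), (5, 8, 3), (5, 10, 4), (8, 3, 2), (8, 5, 3), (8, 7, 4)]


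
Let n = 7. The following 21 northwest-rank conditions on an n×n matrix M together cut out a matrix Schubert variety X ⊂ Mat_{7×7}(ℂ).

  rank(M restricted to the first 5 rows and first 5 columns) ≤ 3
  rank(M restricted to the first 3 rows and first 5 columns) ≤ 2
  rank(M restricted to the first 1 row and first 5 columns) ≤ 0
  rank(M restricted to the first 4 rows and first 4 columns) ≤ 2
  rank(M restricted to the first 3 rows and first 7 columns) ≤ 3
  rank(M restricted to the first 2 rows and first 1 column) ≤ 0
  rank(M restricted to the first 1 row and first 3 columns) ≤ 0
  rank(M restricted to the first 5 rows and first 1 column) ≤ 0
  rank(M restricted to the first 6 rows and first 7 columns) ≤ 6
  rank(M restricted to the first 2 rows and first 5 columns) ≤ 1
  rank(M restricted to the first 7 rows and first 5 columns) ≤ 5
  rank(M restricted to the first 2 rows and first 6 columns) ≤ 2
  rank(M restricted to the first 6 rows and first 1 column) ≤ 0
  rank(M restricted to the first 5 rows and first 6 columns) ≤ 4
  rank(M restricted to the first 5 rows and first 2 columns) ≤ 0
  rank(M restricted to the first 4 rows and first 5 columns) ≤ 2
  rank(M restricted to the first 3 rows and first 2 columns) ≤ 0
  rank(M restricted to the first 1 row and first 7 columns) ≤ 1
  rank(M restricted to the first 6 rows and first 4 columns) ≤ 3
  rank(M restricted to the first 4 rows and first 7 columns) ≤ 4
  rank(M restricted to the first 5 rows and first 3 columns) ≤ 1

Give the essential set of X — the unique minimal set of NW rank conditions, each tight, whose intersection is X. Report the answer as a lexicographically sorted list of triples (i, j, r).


Computing R[i][j] = min implied NW-rank bound (n=7, 21 conditions):

  i=1: 0 | 0 | 0 | 0 | 0 | 1 | 1
  i=2: 0 | 0 | 1 | 1 | 1 | 2 | 2
  i=3: 0 | 0 | 1 | 2 | 2 | 3 | 3
  i=4: 0 | 0 | 1 | 2 | 2 | 3 | 4
  i=5: 0 | 0 | 1 | 2 | 3 | 4 | 5
  i=6: 0 | 1 | 2 | 3 | 4 | 5 | 6
  i=7: 1 | 2 | 3 | 4 | 5 | 6 | 7

the unique w with this rank table is (6, 3, 4, 7, 5, 2, 1).

Fulton essential set (4 of the 15 Rothe cells):

[(1, 5, 0), (4, 5, 2), (5, 2, 0), (6, 1, 0)]


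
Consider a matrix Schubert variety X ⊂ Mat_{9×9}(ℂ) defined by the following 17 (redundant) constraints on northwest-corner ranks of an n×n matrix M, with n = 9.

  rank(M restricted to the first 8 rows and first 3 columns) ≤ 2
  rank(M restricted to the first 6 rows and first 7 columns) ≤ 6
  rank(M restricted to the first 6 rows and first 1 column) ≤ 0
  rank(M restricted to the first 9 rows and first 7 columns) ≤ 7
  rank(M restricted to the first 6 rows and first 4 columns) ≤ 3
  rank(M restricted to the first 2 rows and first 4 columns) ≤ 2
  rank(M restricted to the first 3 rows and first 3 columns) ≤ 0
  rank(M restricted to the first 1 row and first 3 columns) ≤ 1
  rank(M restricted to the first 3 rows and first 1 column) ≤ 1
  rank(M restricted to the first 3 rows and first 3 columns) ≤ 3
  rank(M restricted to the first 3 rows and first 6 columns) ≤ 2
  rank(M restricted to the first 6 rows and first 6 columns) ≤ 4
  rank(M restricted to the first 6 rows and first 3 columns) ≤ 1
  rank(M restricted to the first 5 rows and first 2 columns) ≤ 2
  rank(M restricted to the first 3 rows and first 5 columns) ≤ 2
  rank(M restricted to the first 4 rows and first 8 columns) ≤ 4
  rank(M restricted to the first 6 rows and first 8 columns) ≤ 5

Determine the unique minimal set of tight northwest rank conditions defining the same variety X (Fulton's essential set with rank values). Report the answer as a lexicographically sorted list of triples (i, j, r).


The tightest implied rank at each (i,j), from the 17 conditions:

  row 1: 0, 0, 0, 1, 1, 1, 1, 1, 1
  row 2: 0, 0, 0, 1, 2, 2, 2, 2, 2
  row 3: 0, 0, 0, 1, 2, 2, 3, 3, 3
  row 4: 0, 1, 1, 2, 3, 3, 4, 4, 4
  row 5: 0, 1, 1, 2, 3, 4, 5, 5, 5
  row 6: 0, 1, 1, 2, 3, 4, 5, 5, 6
  row 7: 1, 2, 2, 3, 4, 5, 6, 6, 7
  row 8: 1, 2, 2, 3, 4, 5, 6, 7, 8
  row 9: 1, 2, 3, 4, 5, 6, 7, 8, 9

reading off 1-entries of Δ²R: w = (4, 5, 7, 2, 6, 9, 1, 8, 3).

Fulton essential set (6 of the 17 Rothe cells):

[(3, 3, 0), (3, 6, 2), (6, 1, 0), (6, 3, 1), (6, 8, 5), (8, 3, 2)]


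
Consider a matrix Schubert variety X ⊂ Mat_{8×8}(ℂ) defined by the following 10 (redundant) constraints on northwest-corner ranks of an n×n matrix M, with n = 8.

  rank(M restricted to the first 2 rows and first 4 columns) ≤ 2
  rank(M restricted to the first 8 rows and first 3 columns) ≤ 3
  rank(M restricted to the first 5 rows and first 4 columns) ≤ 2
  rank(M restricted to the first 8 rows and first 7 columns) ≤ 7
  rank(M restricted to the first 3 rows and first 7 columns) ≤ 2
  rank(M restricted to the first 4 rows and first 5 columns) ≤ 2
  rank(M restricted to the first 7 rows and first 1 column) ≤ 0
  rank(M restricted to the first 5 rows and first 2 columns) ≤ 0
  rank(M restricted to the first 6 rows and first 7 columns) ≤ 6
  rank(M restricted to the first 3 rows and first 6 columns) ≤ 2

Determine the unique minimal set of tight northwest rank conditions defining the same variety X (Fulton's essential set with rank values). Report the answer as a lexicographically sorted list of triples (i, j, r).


Recovering R(i,j) via the rank-extension bound from the 10 conditions:

  R[1]: 0 0 1 1 1 1 1 1
  R[2]: 0 0 1 2 2 2 2 2
  R[3]: 0 0 1 2 2 2 2 3
  R[4]: 0 0 1 2 2 3 3 4
  R[5]: 0 0 1 2 3 4 4 5
  R[6]: 0 1 2 3 4 5 5 6
  R[7]: 0 1 2 3 4 5 6 7
  R[8]: 1 2 3 4 5 6 7 8

the unique w with this rank table is (3, 4, 8, 6, 5, 2, 7, 1).

Rothe diagram D(w) (16 cells), 4 SE-corners (essential conditions):

[(3, 7, 2), (4, 5, 2), (5, 2, 0), (7, 1, 0)]


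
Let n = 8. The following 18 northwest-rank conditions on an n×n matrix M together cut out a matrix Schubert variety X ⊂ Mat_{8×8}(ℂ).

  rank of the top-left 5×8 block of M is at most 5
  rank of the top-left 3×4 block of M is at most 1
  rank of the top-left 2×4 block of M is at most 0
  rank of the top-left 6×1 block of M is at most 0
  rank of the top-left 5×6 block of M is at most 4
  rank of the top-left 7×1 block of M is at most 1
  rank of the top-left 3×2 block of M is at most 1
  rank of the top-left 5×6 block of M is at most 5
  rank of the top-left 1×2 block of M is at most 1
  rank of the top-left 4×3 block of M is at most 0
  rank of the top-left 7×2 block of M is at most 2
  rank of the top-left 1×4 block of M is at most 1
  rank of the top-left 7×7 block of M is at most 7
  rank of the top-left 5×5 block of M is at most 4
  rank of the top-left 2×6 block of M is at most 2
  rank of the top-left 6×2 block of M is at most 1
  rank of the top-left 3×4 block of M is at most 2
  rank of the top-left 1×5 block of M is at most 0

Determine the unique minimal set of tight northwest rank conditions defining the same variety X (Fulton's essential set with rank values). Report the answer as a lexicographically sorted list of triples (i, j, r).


Computing R[i][j] = min implied NW-rank bound (n=8, 18 conditions):

  i=1: 0 | 0 | 0 | 0 | 0 | 1 | 1 | 1
  i=2: 0 | 0 | 0 | 0 | 1 | 2 | 2 | 2
  i=3: 0 | 0 | 0 | 1 | 2 | 3 | 3 | 3
  i=4: 0 | 0 | 0 | 1 | 2 | 3 | 4 | 4
  i=5: 0 | 1 | 1 | 2 | 3 | 4 | 5 | 5
  i=6: 0 | 1 | 2 | 3 | 4 | 5 | 6 | 6
  i=7: 1 | 2 | 3 | 4 | 5 | 6 | 7 | 7
  i=8: 1 | 2 | 3 | 4 | 5 | 6 | 7 | 8

reading off 1-entries of Δ²R: w = (6, 5, 4, 7, 2, 3, 1, 8).

4 SE-corners of the 17-cell Rothe diagram give Ess(w):

[(1, 5, 0), (2, 4, 0), (4, 3, 0), (6, 1, 0)]


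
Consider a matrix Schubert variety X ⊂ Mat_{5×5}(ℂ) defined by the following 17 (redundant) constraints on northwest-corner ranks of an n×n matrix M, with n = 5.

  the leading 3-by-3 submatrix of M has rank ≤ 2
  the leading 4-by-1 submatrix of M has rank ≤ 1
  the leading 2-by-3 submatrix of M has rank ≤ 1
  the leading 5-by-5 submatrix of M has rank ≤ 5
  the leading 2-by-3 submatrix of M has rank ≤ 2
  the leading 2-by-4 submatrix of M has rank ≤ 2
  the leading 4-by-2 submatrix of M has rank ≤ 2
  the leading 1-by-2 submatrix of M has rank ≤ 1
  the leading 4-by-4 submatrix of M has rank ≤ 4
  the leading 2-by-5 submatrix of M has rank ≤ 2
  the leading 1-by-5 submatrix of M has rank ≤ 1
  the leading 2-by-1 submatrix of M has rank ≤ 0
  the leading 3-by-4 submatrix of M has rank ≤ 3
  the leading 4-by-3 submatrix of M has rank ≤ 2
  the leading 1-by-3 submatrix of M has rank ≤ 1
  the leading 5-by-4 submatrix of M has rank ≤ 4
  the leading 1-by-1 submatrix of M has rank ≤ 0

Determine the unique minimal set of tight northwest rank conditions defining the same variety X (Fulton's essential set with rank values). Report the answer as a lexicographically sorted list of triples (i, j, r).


Rank table r_w(5×5) implied by the 17 constraints:

  R[1]: 0, 1, 1, 1, 1
  R[2]: 0, 1, 1, 2, 2
  R[3]: 1, 2, 2, 3, 3
  R[4]: 1, 2, 2, 3, 4
  R[5]: 1, 2, 3, 4, 5

giving w = (2, 4, 1, 5, 3) via Δ²R.

Rothe diagram D(w) (4 cells), 3 SE-corners (essential conditions):

[(2, 1, 0), (2, 3, 1), (4, 3, 2)]


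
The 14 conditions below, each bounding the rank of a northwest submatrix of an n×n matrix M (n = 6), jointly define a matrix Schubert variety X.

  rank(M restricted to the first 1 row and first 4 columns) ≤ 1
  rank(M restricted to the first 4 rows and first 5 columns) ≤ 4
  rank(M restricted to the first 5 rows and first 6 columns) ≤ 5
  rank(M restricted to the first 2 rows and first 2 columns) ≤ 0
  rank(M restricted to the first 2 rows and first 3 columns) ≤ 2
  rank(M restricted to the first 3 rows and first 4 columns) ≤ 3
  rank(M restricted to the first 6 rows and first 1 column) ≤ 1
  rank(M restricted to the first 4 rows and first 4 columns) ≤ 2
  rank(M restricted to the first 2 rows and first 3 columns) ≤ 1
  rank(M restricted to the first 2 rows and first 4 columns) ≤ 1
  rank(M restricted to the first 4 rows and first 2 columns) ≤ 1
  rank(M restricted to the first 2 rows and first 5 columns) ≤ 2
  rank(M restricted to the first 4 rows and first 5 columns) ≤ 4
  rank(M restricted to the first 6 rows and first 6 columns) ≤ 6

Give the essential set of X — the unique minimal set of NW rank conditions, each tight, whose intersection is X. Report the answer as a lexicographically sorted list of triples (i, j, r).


Propagating the 14 rank bounds to every northwest block:

  row 1: 0 | 0 | 1 | 1 | 1 | 1
  row 2: 0 | 0 | 1 | 1 | 2 | 2
  row 3: 1 | 1 | 2 | 2 | 3 | 3
  row 4: 1 | 1 | 2 | 2 | 3 | 4
  row 5: 1 | 2 | 3 | 3 | 4 | 5
  row 6: 1 | 2 | 3 | 4 | 5 | 6

the unique w with this rank table is (3, 5, 1, 6, 2, 4).

ℓ(w)=7; the 4 essential cells (i,j,r):

[(2, 2, 0), (2, 4, 1), (4, 2, 1), (4, 4, 2)]


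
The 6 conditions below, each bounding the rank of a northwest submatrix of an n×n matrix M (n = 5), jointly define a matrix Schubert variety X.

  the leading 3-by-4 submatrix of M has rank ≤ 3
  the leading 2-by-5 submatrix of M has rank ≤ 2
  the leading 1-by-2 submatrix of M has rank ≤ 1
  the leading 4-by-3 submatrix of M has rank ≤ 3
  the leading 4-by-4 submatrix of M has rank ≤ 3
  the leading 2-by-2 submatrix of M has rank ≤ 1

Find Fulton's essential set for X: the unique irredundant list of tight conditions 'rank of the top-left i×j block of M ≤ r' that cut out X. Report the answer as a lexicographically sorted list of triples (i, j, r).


The tightest implied rank at each (i,j), from the 6 conditions:

  row 1: 1 | 1 | 1 | 1 | 1
  row 2: 1 | 1 | 2 | 2 | 2
  row 3: 1 | 2 | 3 | 3 | 3
  row 4: 1 | 2 | 3 | 3 | 4
  row 5: 1 | 2 | 3 | 4 | 5

giving w = (1, 3, 2, 5, 4) via Δ²R.

|D(w)|=2, |Ess(w)|=2:

[(2, 2, 1), (4, 4, 3)]


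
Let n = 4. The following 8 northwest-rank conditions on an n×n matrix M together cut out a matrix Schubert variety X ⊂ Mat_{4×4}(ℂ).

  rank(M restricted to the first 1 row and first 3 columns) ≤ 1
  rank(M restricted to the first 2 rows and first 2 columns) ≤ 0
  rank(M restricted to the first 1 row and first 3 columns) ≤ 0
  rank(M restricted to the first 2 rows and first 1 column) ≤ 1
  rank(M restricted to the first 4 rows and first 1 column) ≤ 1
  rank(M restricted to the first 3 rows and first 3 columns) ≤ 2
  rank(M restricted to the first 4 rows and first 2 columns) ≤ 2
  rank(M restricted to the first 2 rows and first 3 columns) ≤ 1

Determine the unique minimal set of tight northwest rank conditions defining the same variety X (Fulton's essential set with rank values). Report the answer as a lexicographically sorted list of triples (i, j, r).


Computing R[i][j] = min implied NW-rank bound (n=4, 8 conditions):

  0  0  0  1
  0  0  1  2
  1  1  2  3
  1  2  3  4

giving w = (4, 3, 1, 2) via Δ²R.

2 SE-corners of the 5-cell Rothe diagram give Ess(w):

[(1, 3, 0), (2, 2, 0)]


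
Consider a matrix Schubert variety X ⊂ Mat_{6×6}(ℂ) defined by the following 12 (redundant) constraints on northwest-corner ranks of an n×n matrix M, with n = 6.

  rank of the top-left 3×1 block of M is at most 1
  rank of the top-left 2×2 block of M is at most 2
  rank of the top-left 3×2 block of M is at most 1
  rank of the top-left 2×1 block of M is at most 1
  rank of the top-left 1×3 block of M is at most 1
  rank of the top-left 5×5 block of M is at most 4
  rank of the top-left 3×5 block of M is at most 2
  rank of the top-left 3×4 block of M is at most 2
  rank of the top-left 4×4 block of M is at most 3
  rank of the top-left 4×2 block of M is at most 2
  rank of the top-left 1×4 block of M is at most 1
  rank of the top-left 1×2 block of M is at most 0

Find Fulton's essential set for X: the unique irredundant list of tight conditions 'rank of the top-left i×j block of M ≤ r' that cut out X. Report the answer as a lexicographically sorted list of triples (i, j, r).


Rank table r_w(6×6) implied by the 12 constraints:

  i=1: 0 0 1 1 1 1
  i=2: 1 1 2 2 2 2
  i=3: 1 1 2 2 2 3
  i=4: 1 2 3 3 3 4
  i=5: 1 2 3 4 4 5
  i=6: 1 2 3 4 5 6

giving w = (3, 1, 6, 2, 4, 5) via Δ²R.

ℓ(w)=5; the 3 essential cells (i,j,r):

[(1, 2, 0), (3, 2, 1), (3, 5, 2)]


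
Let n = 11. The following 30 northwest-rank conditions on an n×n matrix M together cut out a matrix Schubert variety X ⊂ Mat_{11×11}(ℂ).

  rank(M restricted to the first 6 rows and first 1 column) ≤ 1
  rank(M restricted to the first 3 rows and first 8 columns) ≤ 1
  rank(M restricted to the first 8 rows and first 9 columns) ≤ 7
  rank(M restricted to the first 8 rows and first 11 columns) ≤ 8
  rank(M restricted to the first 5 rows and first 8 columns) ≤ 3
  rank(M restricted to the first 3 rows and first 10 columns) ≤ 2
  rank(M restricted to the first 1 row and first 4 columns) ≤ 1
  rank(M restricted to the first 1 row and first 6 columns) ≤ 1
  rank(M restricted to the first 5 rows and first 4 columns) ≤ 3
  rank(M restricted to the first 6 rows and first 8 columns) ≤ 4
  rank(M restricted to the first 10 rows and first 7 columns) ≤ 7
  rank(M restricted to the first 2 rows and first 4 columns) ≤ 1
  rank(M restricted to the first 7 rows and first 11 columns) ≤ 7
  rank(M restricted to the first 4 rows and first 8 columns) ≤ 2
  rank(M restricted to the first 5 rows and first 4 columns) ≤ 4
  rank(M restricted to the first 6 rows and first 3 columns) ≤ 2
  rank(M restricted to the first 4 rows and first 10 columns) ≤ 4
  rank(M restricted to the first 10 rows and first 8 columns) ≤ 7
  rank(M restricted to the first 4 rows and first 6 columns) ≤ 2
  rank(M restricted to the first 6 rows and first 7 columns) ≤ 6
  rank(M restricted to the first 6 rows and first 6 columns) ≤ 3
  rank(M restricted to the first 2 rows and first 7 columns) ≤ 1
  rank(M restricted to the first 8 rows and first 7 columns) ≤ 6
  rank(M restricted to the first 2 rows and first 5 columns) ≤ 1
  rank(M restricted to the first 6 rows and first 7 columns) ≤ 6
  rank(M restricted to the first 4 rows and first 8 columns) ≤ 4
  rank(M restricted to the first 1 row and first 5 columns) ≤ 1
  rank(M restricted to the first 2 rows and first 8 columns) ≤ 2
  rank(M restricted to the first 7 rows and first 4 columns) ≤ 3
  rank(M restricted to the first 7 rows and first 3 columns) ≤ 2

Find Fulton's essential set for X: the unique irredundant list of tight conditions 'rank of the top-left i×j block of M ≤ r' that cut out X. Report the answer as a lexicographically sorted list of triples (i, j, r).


Computing R[i][j] = min implied NW-rank bound (n=11, 30 conditions):

  row 1: 1  1  1  1  1  1  1  1  1  1  1
  row 2: 1  1  1  1  1  1  1  1  2  2  2
  row 3: 1  1  1  1  1  1  1  1  2  2  3
  row 4: 1  2  2  2  2  2  2  2  3  3  4
  row 5: 1  2  2  3  3  3  3  3  4  4  5
  row 6: 1  2  2  3  3  3  4  4  5  5  6
  row 7: 1  2  2  3  4  4  5  5  6  6  7
  row 8: 1  2  3  4  5  5  6  6  7  7  8
  row 9: 1  2  3  4  5  6  7  7  8  8  9
  row 10: 1  2  3  4  5  6  7  7  8  9  10
  row 11: 1  2  3  4  5  6  7  8  9  10  11

hence w(1..11) = (1, 9, 11, 2, 4, 7, 5, 3, 6, 10, 8).

Rothe diagram D(w) (21 cells), 5 SE-corners (essential conditions):

[(3, 8, 1), (3, 10, 2), (6, 6, 3), (7, 3, 2), (10, 8, 7)]


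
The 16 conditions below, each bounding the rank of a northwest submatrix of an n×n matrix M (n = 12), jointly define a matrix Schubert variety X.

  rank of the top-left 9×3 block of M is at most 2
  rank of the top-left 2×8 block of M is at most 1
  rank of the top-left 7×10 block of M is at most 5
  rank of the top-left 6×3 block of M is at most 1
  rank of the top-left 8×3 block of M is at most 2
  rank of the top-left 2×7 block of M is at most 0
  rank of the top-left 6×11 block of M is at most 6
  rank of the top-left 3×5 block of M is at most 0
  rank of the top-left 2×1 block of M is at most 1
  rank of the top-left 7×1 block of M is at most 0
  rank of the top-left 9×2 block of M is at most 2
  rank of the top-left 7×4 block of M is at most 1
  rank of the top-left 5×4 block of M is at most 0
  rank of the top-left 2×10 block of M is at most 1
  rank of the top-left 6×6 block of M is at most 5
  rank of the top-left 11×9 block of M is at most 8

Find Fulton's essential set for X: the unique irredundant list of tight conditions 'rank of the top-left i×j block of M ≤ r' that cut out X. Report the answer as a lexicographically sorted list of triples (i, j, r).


Reconstructing r_w from the 16 given conditions:

  R[1]: 0, 0, 0, 0, 0, 0, 0, 1, 1, 1, 1, 1
  R[2]: 0, 0, 0, 0, 0, 0, 0, 1, 1, 1, 2, 2
  R[3]: 0, 0, 0, 0, 0, 1, 1, 2, 2, 2, 3, 3
  R[4]: 0, 0, 0, 0, 1, 2, 2, 3, 3, 3, 4, 4
  R[5]: 0, 0, 0, 0, 1, 2, 3, 4, 4, 4, 5, 5
  R[6]: 0, 1, 1, 1, 2, 3, 4, 5, 5, 5, 6, 6
  R[7]: 0, 1, 1, 1, 2, 3, 4, 5, 5, 5, 6, 7
  R[8]: 1, 2, 2, 2, 3, 4, 5, 6, 6, 6, 7, 8
  R[9]: 1, 2, 2, 3, 4, 5, 6, 7, 7, 7, 8, 9
  R[10]: 1, 2, 3, 4, 5, 6, 7, 8, 8, 8, 9, 10
  R[11]: 1, 2, 3, 4, 5, 6, 7, 8, 8, 9, 10, 11
  R[12]: 1, 2, 3, 4, 5, 6, 7, 8, 9, 10, 11, 12

the unique w with this rank table is (8, 11, 6, 5, 7, 2, 12, 1, 4, 3, 10, 9).

ℓ(w)=37; the 9 essential cells (i,j,r):

[(2, 7, 0), (2, 10, 1), (3, 5, 0), (5, 4, 0), (7, 1, 0), (7, 4, 1), (7, 10, 5), (9, 3, 2), (11, 9, 8)]


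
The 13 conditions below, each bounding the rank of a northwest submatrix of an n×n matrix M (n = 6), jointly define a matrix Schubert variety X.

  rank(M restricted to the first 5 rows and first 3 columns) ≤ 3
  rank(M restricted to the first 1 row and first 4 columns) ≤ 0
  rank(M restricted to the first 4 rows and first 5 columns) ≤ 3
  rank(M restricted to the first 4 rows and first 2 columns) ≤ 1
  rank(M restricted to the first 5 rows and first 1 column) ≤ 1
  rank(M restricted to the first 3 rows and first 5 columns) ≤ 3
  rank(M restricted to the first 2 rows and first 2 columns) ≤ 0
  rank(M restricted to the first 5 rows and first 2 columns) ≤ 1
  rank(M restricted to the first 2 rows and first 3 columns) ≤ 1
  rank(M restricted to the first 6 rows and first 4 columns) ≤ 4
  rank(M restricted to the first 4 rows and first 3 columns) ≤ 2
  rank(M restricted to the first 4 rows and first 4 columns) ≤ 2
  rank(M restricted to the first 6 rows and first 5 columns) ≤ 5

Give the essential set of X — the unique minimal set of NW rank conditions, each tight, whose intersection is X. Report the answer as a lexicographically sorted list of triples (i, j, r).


Computing R[i][j] = min implied NW-rank bound (n=6, 13 conditions):

  0 0 0 0 1 1
  0 0 1 1 2 2
  1 1 2 2 3 3
  1 1 2 2 3 4
  1 1 2 3 4 5
  1 2 3 4 5 6

second differences of R give the permutation w = (5, 3, 1, 6, 4, 2).

ℓ(w)=9; the 4 essential cells (i,j,r):

[(1, 4, 0), (2, 2, 0), (4, 4, 2), (5, 2, 1)]


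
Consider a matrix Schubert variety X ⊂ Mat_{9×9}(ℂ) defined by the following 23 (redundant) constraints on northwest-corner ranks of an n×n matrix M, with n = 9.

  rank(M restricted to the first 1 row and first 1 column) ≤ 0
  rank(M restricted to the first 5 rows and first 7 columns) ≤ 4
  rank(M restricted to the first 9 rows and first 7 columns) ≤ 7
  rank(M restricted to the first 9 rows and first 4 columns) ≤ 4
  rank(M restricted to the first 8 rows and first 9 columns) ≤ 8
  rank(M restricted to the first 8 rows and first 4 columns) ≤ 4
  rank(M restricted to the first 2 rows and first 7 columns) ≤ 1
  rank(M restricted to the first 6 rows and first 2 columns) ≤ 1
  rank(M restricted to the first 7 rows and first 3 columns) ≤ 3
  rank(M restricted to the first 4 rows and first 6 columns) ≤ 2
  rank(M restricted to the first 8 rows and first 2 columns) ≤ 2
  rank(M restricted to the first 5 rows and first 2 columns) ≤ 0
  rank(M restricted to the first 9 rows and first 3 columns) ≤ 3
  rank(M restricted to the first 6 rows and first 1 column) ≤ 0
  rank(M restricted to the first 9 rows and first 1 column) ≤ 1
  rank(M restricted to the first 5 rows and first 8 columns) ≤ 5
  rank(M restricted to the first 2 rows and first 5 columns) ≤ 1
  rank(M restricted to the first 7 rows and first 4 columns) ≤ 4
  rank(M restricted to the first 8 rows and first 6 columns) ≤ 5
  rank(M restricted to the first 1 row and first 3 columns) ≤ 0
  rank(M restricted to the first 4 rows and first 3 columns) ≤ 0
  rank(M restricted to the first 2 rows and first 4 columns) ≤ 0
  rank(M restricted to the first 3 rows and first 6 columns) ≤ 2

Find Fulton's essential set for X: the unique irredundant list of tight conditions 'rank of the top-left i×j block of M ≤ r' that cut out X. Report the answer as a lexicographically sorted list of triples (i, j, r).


Computing R[i][j] = min implied NW-rank bound (n=9, 23 conditions):

  R[1]: 0  0  0  0  1  1  1  1  1
  R[2]: 0  0  0  0  1  1  1  2  2
  R[3]: 0  0  0  1  2  2  2  3  3
  R[4]: 0  0  0  1  2  2  3  4  4
  R[5]: 0  0  1  2  3  3  4  5  5
  R[6]: 0  1  2  3  4  4  5  6  6
  R[7]: 1  2  3  4  5  5  6  7  7
  R[8]: 1  2  3  4  5  5  6  7  8
  R[9]: 1  2  3  4  5  6  7  8  9

the unique w with this rank table is (5, 8, 4, 7, 3, 2, 1, 9, 6).

|D(w)|=21, |Ess(w)|=7:

[(2, 4, 0), (2, 7, 1), (4, 3, 0), (4, 6, 2), (5, 2, 0), (6, 1, 0), (8, 6, 5)]


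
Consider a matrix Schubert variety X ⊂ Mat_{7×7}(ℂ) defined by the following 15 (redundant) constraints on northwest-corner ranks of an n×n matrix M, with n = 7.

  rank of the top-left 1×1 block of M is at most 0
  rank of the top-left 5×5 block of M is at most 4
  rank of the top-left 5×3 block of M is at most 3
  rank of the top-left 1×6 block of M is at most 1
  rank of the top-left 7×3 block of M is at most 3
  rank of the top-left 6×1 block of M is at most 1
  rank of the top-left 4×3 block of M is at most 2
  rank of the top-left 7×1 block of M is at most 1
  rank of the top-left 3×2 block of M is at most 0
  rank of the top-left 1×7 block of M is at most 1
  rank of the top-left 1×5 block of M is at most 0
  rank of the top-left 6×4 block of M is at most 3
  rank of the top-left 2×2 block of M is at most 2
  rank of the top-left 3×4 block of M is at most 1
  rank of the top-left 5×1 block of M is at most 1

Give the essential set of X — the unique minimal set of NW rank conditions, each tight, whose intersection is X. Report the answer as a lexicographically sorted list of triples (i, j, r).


The tightest implied rank at each (i,j), from the 15 conditions:

  i=1: 0 0 0 0 0 1 1
  i=2: 0 0 1 1 1 2 2
  i=3: 0 0 1 1 2 3 3
  i=4: 1 1 2 2 3 4 4
  i=5: 1 2 3 3 4 5 5
  i=6: 1 2 3 3 4 5 6
  i=7: 1 2 3 4 5 6 7

the unique w with this rank table is (6, 3, 5, 1, 2, 7, 4).

Rothe diagram D(w) (11 cells), 4 SE-corners (essential conditions):

[(1, 5, 0), (3, 2, 0), (3, 4, 1), (6, 4, 3)]


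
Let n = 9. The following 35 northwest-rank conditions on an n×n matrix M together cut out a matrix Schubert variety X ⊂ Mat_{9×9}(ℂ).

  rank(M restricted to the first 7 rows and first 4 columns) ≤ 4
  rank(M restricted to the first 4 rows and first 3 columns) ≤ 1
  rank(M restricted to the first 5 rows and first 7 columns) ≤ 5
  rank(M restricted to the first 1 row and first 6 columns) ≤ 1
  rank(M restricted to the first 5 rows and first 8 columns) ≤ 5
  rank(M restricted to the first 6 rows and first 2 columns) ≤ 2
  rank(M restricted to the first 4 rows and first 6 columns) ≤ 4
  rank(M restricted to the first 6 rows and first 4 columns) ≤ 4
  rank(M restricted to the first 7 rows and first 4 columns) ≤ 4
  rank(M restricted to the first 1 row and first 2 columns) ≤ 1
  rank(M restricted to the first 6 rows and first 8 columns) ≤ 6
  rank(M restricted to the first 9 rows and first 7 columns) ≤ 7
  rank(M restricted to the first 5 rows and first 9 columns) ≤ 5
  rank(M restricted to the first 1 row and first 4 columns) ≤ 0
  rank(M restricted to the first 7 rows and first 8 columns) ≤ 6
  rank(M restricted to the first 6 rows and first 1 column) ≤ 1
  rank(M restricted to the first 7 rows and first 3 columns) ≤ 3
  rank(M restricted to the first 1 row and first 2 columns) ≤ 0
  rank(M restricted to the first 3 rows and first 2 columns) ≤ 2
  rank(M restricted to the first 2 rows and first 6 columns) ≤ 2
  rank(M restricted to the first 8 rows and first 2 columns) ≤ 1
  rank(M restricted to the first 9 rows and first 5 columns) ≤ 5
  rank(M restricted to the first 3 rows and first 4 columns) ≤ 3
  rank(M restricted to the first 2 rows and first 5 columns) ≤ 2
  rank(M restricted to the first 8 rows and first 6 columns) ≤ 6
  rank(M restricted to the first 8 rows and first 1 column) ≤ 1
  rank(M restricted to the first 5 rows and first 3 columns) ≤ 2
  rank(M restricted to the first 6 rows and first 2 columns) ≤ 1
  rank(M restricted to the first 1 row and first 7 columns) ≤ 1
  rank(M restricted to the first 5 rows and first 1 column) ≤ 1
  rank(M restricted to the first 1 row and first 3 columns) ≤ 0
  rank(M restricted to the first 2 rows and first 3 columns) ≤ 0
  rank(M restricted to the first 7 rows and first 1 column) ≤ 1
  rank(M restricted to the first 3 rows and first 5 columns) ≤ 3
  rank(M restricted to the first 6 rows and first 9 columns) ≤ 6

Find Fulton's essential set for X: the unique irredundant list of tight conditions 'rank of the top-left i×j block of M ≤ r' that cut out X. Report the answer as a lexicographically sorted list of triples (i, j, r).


Rank table r_w(9×9) implied by the 35 constraints:

  0 | 0 | 0 | 0 | 1 | 1 | 1 | 1 | 1
  0 | 0 | 0 | 1 | 2 | 2 | 2 | 2 | 2
  1 | 1 | 1 | 2 | 3 | 3 | 3 | 3 | 3
  1 | 1 | 1 | 2 | 3 | 4 | 4 | 4 | 4
  1 | 1 | 2 | 3 | 4 | 5 | 5 | 5 | 5
  1 | 1 | 2 | 3 | 4 | 5 | 6 | 6 | 6
  1 | 1 | 2 | 3 | 4 | 5 | 6 | 6 | 7
  1 | 1 | 2 | 3 | 4 | 5 | 6 | 7 | 8
  1 | 2 | 3 | 4 | 5 | 6 | 7 | 8 | 9

so w = (5, 4, 1, 6, 3, 7, 9, 8, 2).

Fulton essential set (5 of the 14 Rothe cells):

[(1, 4, 0), (2, 3, 0), (4, 3, 1), (7, 8, 6), (8, 2, 1)]
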